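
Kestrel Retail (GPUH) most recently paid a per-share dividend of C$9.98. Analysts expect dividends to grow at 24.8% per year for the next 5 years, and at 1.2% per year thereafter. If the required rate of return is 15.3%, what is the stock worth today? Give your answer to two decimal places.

Two-stage DDM. Project D₁…D_5 at 0.248, terminal growth 0.012, discount at r = 0.153.
D_1 = 12.4550
D_2 = 15.5439
D_3 = 19.3988
D_4 = 24.2097
D_5 = 30.2137
Terminal value at t=5: TV = D_6/(r−g) = 30.5762/(0.153−0.012) = 216.8527
P₀ = 12.4550/(1+0.153)^1 + 15.5439/(1+0.153)^2 + 19.3988/(1+0.153)^3 + 24.2097/(1+0.153)^4 + 30.2137/(1+0.153)^5 + 216.8527/(1+0.153)^5 = 170.0947

C$170.09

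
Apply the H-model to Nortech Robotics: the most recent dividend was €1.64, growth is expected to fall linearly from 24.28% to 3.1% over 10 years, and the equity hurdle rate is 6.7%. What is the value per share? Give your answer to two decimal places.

€95.21

H-model: P₀ = D₀[(1+g_L) + H(g_S−g_L)]/(r−g_L), with H = 10/2 = 5.
P₀ = 1.64 × [(1+0.031) + 5×(0.2428−0.031)] / (0.067−0.031)
   = 1.64 × 2.0900 / 0.036 = 95.2111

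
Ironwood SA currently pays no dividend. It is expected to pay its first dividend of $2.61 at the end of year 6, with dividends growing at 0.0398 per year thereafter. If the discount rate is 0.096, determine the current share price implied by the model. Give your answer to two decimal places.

$29.37

Deferred-dividend DDM. At t=5 the remaining stream is a growing perpetuity with first payment D_6 = 2.61.
V_5 = D_6/(r−g) = 2.61/(0.096−0.0398) = 46.4413
P₀ = V_5/(1+r)^5 = 46.4413/(1+0.096)^5 = 29.3664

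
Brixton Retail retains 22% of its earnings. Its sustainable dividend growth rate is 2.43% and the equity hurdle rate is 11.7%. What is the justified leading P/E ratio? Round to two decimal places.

Payout ratio b = 1 − 0.22 = 0.78.
Justified leading P/E = b/(r−g) = 0.78/(0.117−0.0243) = 8.4142

8.41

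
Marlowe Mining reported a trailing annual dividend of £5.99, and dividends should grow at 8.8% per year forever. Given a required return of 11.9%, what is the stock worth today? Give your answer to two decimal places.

£210.23

Gordon growth model: P₀ = D₁/(r − g). D₁ = 5.99 × (1 + 0.088) = 6.5171.
P₀ = 6.5171 / (0.119 − 0.088) = 6.5171 / 0.031 = 210.2297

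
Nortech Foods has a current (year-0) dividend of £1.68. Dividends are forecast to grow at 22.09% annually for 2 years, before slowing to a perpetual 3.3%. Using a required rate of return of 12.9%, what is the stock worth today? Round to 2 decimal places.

£24.92

Two-stage DDM. Project D₁…D_2 at 0.2209, terminal growth 0.033, discount at r = 0.129.
D_1 = 2.0511
D_2 = 2.5042
Terminal value at t=2: TV = D_3/(r−g) = 2.5868/(0.129−0.033) = 26.9463
P₀ = 2.0511/(1+0.129)^1 + 2.5042/(1+0.129)^2 + 26.9463/(1+0.129)^2 = 24.9217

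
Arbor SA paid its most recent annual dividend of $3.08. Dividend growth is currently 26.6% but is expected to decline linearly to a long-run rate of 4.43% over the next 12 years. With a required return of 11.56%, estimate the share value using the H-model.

$102.57

H-model: P₀ = D₀[(1+g_L) + H(g_S−g_L)]/(r−g_L), with H = 12/2 = 6.
P₀ = 3.08 × [(1+0.0443) + 6×(0.266−0.0443)] / (0.1156−0.0443)
   = 3.08 × 2.3745 / 0.0713 = 102.5731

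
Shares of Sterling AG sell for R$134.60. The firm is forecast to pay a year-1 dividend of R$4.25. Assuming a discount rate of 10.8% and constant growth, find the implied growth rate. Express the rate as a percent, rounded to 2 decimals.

7.64%

From P₀ = D₁/(r − g), the implied growth is g = r − D₁/P₀.
g = 0.108 − 4.25/134.60 = 0.108 − 0.03158 = 0.07642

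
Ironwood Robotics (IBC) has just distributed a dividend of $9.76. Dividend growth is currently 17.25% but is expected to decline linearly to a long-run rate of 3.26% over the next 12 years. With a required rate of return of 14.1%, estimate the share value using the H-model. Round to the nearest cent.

H-model: P₀ = D₀[(1+g_L) + H(g_S−g_L)]/(r−g_L), with H = 12/2 = 6.
P₀ = 9.76 × [(1+0.0326) + 6×(0.1725−0.0326)] / (0.141−0.0326)
   = 9.76 × 1.8720 / 0.1084 = 168.5491

$168.55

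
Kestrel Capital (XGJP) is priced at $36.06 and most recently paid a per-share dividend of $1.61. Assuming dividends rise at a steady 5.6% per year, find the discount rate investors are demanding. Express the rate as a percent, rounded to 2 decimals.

10.31%

Rearranging the constant-growth DDM: r = D₁/P₀ + g.
D₁ = 1.61 × (1 + 0.056) = 1.7002.
r = 1.7002 / 36.06 + 0.056 = 0.04715 + 0.056 = 0.10315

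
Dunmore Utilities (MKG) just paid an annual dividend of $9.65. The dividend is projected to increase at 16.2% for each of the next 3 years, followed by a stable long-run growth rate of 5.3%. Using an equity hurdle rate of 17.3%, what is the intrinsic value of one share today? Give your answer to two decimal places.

$110.73

Two-stage DDM. Project D₁…D_3 at 0.162, terminal growth 0.053, discount at r = 0.173.
D_1 = 11.2133
D_2 = 13.0299
D_3 = 15.1407
Terminal value at t=3: TV = D_4/(r−g) = 15.9431/(0.173−0.053) = 132.8596
P₀ = 11.2133/(1+0.173)^1 + 13.0299/(1+0.173)^2 + 15.1407/(1+0.173)^3 + 132.8596/(1+0.173)^3 = 110.7292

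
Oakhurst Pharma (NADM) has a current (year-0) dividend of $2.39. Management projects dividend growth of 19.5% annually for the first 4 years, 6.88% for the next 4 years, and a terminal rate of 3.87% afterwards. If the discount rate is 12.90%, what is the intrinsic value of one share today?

$49.24

Three-stage DDM. Project D₁…D_8; terminal Gordon value at t=8 with g = 0.0387; discount at r = 0.129.
D_1 = 2.8561
D_2 = 3.4130
D_3 = 4.0785
D_4 = 4.8738
D_5 = 5.2091
D_6 = 5.5675
D_7 = 5.9506
D_8 = 6.3600
TV_8 = 6.6061/(0.129−0.0387) = 73.1573
P₀ = Σ Dₜ/(1+r)ᵗ + TV_8/(1+r)^8 = 49.2384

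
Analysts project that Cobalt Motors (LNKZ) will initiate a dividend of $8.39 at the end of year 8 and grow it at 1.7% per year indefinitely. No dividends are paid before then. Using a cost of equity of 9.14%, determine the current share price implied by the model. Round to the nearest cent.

Deferred-dividend DDM. At t=7 the remaining stream is a growing perpetuity with first payment D_8 = 8.39.
V_7 = D_8/(r−g) = 8.39/(0.0914−0.017) = 112.7688
P₀ = V_7/(1+r)^7 = 112.7688/(1+0.0914)^7 = 61.1366

$61.14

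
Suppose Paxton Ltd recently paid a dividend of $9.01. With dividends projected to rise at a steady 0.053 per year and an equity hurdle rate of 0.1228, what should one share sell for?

Gordon growth model: P₀ = D₁/(r − g). D₁ = 9.01 × (1 + 0.053) = 9.4875.
P₀ = 9.4875 / (0.1228 − 0.053) = 9.4875 / 0.0698 = 135.9245

$135.92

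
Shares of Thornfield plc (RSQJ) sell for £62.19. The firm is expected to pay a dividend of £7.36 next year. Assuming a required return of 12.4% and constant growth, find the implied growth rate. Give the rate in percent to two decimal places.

From P₀ = D₁/(r − g), the implied growth is g = r − D₁/P₀.
g = 0.124 − 7.36/62.19 = 0.124 − 0.11835 = 0.00565

0.57%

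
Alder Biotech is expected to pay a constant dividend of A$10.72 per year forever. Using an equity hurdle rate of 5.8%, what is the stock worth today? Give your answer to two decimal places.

A$184.83

Zero-growth DDM (perpetuity): P₀ = D/r = 10.72 / 0.058 = 184.8276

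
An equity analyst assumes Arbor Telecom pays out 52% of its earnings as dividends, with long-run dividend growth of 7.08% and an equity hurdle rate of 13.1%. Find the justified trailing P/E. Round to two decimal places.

Justified trailing P/E = b(1+g)/(r−g) = 0.52×(1+0.0708)/(0.131−0.0708) = 9.2494

9.25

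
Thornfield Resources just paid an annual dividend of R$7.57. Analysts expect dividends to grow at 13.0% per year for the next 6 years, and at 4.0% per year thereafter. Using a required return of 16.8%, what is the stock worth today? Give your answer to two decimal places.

Two-stage DDM. Project D₁…D_6 at 0.13, terminal growth 0.04, discount at r = 0.168.
D_1 = 8.5541
D_2 = 9.6661
D_3 = 10.9227
D_4 = 12.3427
D_5 = 13.9472
D_6 = 15.7604
Terminal value at t=6: TV = D_7/(r−g) = 16.3908/(0.168−0.04) = 128.0530
P₀ = 8.5541/(1+0.168)^1 + 9.6661/(1+0.168)^2 + 10.9227/(1+0.168)^3 + 12.3427/(1+0.168)^4 + 13.9472/(1+0.168)^5 + 15.7604/(1+0.168)^6 + 128.0530/(1+0.168)^6 = 90.9546

R$90.95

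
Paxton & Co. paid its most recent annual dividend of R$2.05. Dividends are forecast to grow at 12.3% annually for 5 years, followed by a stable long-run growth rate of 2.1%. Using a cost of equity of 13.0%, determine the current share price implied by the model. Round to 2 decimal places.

R$28.68

Two-stage DDM. Project D₁…D_5 at 0.123, terminal growth 0.021, discount at r = 0.13.
D_1 = 2.3021
D_2 = 2.5853
D_3 = 2.9033
D_4 = 3.2604
D_5 = 3.6614
Terminal value at t=5: TV = D_6/(r−g) = 3.7383/(0.13−0.021) = 34.2967
P₀ = 2.3021/(1+0.13)^1 + 2.5853/(1+0.13)^2 + 2.9033/(1+0.13)^3 + 3.2604/(1+0.13)^4 + 3.6614/(1+0.13)^5 + 34.2967/(1+0.13)^5 = 28.6759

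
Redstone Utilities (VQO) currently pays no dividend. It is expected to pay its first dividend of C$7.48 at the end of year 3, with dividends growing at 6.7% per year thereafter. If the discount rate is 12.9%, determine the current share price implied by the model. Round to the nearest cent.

Deferred-dividend DDM. At t=2 the remaining stream is a growing perpetuity with first payment D_3 = 7.48.
V_2 = D_3/(r−g) = 7.48/(0.129−0.067) = 120.6452
P₀ = V_2/(1+r)^2 = 120.6452/(1+0.129)^2 = 94.6503

C$94.65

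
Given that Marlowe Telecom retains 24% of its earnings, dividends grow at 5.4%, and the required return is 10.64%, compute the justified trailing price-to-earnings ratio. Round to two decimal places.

15.29

Payout ratio b = 1 − 0.24 = 0.76.
Justified trailing P/E = b(1+g)/(r−g) = 0.76×(1+0.054)/(0.1064−0.054) = 15.2870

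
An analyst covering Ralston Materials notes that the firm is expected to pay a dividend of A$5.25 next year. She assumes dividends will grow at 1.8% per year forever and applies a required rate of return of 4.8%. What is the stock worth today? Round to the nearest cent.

Gordon growth model: P₀ = D₁/(r − g), with D₁ = 5.25 given directly.
P₀ = 5.2500 / (0.048 − 0.018) = 5.2500 / 0.03 = 175.0000

A$175.00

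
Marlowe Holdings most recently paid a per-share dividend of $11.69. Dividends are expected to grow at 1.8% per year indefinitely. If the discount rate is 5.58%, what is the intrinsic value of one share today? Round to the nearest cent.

$314.83

Gordon growth model: P₀ = D₁/(r − g). D₁ = 11.69 × (1 + 0.018) = 11.9004.
P₀ = 11.9004 / (0.0558 − 0.018) = 11.9004 / 0.0378 = 314.8259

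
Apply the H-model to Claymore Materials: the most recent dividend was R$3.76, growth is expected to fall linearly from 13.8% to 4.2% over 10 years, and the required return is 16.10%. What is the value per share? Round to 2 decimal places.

R$48.09

H-model: P₀ = D₀[(1+g_L) + H(g_S−g_L)]/(r−g_L), with H = 10/2 = 5.
P₀ = 3.76 × [(1+0.042) + 5×(0.138−0.042)] / (0.161−0.042)
   = 3.76 × 1.5220 / 0.119 = 48.0901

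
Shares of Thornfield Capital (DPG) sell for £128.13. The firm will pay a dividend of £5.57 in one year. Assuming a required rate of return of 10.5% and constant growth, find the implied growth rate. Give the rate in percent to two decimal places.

From P₀ = D₁/(r − g), the implied growth is g = r − D₁/P₀.
g = 0.105 − 5.57/128.13 = 0.105 − 0.04347 = 0.06153

6.15%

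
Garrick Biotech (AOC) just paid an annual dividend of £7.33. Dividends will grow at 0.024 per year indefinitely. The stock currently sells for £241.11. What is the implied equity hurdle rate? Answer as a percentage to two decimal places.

5.51%

Rearranging the constant-growth DDM: r = D₁/P₀ + g.
D₁ = 7.33 × (1 + 0.024) = 7.5059.
r = 7.5059 / 241.11 + 0.024 = 0.03113 + 0.024 = 0.05513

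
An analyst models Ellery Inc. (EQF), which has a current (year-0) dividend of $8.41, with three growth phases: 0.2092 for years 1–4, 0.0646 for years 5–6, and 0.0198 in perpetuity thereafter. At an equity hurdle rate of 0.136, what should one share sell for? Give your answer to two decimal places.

$142.23

Three-stage DDM. Project D₁…D_6; terminal Gordon value at t=6 with g = 0.0198; discount at r = 0.136.
D_1 = 10.1694
D_2 = 12.2968
D_3 = 14.8693
D_4 = 17.9800
D_5 = 19.1415
D_6 = 20.3780
TV_6 = 20.7815/(0.136−0.0198) = 178.8423
P₀ = Σ Dₜ/(1+r)ᵗ + TV_6/(1+r)^6 = 142.2340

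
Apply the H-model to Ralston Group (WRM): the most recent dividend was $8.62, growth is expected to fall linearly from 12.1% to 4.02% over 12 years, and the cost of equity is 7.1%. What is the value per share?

H-model: P₀ = D₀[(1+g_L) + H(g_S−g_L)]/(r−g_L), with H = 12/2 = 6.
P₀ = 8.62 × [(1+0.0402) + 6×(0.121−0.0402)] / (0.071−0.0402)
   = 8.62 × 1.5250 / 0.0308 = 426.8019

$426.80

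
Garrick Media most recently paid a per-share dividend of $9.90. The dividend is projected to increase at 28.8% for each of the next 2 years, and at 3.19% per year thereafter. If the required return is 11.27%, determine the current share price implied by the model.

Two-stage DDM. Project D₁…D_2 at 0.288, terminal growth 0.0319, discount at r = 0.1127.
D_1 = 12.7512
D_2 = 16.4235
Terminal value at t=2: TV = D_3/(r−g) = 16.9475/(0.1127−0.0319) = 209.7458
P₀ = 12.7512/(1+0.1127)^1 + 16.4235/(1+0.1127)^2 + 209.7458/(1+0.1127)^2 = 194.1340

$194.13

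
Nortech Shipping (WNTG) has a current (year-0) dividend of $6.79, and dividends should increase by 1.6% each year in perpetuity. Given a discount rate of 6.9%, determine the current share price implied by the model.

$130.16

Gordon growth model: P₀ = D₁/(r − g). D₁ = 6.79 × (1 + 0.016) = 6.8986.
P₀ = 6.8986 / (0.069 − 0.016) = 6.8986 / 0.053 = 130.1630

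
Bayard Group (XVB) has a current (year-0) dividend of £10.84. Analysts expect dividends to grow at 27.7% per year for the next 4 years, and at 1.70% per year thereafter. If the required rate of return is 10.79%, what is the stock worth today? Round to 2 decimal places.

Two-stage DDM. Project D₁…D_4 at 0.277, terminal growth 0.017, discount at r = 0.1079.
D_1 = 13.8427
D_2 = 17.6771
D_3 = 22.5737
D_4 = 28.8266
Terminal value at t=4: TV = D_5/(r−g) = 29.3166/(0.1079−0.017) = 322.5150
P₀ = 13.8427/(1+0.1079)^1 + 17.6771/(1+0.1079)^2 + 22.5737/(1+0.1079)^3 + 28.8266/(1+0.1079)^4 + 322.5150/(1+0.1079)^4 = 276.6951

£276.70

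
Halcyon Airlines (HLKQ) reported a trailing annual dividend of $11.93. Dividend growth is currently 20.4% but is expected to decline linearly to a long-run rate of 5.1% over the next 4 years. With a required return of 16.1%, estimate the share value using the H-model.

$147.17

H-model: P₀ = D₀[(1+g_L) + H(g_S−g_L)]/(r−g_L), with H = 4/2 = 2.
P₀ = 11.93 × [(1+0.051) + 2×(0.204−0.051)] / (0.161−0.051)
   = 11.93 × 1.3570 / 0.11 = 147.1728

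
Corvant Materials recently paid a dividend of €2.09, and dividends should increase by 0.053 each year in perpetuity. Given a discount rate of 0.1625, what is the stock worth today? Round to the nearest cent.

€20.10

Gordon growth model: P₀ = D₁/(r − g). D₁ = 2.09 × (1 + 0.053) = 2.2008.
P₀ = 2.2008 / (0.1625 − 0.053) = 2.2008 / 0.1095 = 20.0984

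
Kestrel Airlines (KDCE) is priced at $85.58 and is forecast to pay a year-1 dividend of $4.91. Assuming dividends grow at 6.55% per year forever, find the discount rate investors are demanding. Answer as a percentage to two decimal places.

12.29%

Rearranging the constant-growth DDM: r = D₁/P₀ + g.
r = 4.9100 / 85.58 + 0.0655 = 0.05737 + 0.0655 = 0.12287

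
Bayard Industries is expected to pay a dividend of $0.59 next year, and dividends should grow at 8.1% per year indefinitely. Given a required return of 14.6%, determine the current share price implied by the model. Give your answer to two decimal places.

Gordon growth model: P₀ = D₁/(r − g), with D₁ = 0.59 given directly.
P₀ = 0.5900 / (0.146 − 0.081) = 0.5900 / 0.065 = 9.0769

$9.08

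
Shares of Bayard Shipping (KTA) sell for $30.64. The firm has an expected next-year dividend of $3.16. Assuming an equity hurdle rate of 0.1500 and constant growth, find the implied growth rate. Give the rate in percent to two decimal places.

From P₀ = D₁/(r − g), the implied growth is g = r − D₁/P₀.
g = 0.15 − 3.16/30.64 = 0.15 − 0.10313 = 0.04687

4.69%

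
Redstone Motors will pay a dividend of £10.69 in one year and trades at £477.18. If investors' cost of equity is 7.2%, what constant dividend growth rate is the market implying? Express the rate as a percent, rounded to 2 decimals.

From P₀ = D₁/(r − g), the implied growth is g = r − D₁/P₀.
g = 0.072 − 10.69/477.18 = 0.072 − 0.02240 = 0.04960

4.96%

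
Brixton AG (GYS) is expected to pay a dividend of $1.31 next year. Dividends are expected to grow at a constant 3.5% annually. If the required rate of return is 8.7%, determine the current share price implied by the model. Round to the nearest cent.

Gordon growth model: P₀ = D₁/(r − g), with D₁ = 1.31 given directly.
P₀ = 1.3100 / (0.087 − 0.035) = 1.3100 / 0.052 = 25.1923

$25.19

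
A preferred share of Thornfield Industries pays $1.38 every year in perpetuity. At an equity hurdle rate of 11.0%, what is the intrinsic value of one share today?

Zero-growth DDM (perpetuity): P₀ = D/r = 1.38 / 0.11 = 12.5455

$12.55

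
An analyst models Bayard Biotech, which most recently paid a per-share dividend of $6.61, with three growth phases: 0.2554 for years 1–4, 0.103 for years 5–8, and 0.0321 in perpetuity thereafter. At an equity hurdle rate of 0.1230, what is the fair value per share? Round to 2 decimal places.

$183.78

Three-stage DDM. Project D₁…D_8; terminal Gordon value at t=8 with g = 0.0321; discount at r = 0.123.
D_1 = 8.2982
D_2 = 10.4176
D_3 = 13.0782
D_4 = 16.4184
D_5 = 18.1095
D_6 = 19.9747
D_7 = 22.0321
D_8 = 24.3014
TV_8 = 25.0815/(0.123−0.0321) = 275.9243
P₀ = Σ Dₜ/(1+r)ᵗ + TV_8/(1+r)^8 = 183.7754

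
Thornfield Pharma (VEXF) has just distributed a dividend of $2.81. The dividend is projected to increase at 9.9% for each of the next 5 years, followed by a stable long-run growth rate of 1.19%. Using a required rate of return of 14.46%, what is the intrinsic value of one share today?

Two-stage DDM. Project D₁…D_5 at 0.099, terminal growth 0.0119, discount at r = 0.1446.
D_1 = 3.0882
D_2 = 3.3939
D_3 = 3.7299
D_4 = 4.0992
D_5 = 4.5050
Terminal value at t=5: TV = D_6/(r−g) = 4.5586/(0.1446−0.0119) = 34.3527
P₀ = 3.0882/(1+0.1446)^1 + 3.3939/(1+0.1446)^2 + 3.7299/(1+0.1446)^3 + 4.0992/(1+0.1446)^4 + 4.5050/(1+0.1446)^5 + 34.3527/(1+0.1446)^5 = 29.9434

$29.94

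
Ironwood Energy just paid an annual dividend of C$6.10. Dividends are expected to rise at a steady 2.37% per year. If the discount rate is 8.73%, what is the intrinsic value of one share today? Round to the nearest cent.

C$98.19

Gordon growth model: P₀ = D₁/(r − g). D₁ = 6.10 × (1 + 0.0237) = 6.2446.
P₀ = 6.2446 / (0.0873 − 0.0237) = 6.2446 / 0.0636 = 98.1851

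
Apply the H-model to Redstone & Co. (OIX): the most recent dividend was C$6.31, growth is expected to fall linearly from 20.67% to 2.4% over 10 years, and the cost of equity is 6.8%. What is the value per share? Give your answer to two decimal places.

H-model: P₀ = D₀[(1+g_L) + H(g_S−g_L)]/(r−g_L), with H = 10/2 = 5.
P₀ = 6.31 × [(1+0.024) + 5×(0.2067−0.024)] / (0.068−0.024)
   = 6.31 × 1.9375 / 0.044 = 277.8551

C$277.86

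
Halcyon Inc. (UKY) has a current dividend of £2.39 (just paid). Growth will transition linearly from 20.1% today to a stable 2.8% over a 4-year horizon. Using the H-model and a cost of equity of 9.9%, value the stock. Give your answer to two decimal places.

£46.25

H-model: P₀ = D₀[(1+g_L) + H(g_S−g_L)]/(r−g_L), with H = 4/2 = 2.
P₀ = 2.39 × [(1+0.028) + 2×(0.201−0.028)] / (0.099−0.028)
   = 2.39 × 1.3740 / 0.071 = 46.2515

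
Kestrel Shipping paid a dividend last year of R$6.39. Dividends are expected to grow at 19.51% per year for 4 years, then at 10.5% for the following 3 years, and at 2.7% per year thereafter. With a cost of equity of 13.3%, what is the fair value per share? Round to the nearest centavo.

Three-stage DDM. Project D₁…D_7; terminal Gordon value at t=7 with g = 0.027; discount at r = 0.133.
D_1 = 7.6367
D_2 = 9.1266
D_3 = 10.9072
D_4 = 13.0352
D_5 = 14.4039
D_6 = 15.9163
D_7 = 17.5875
TV_7 = 18.0624/(0.133−0.027) = 170.3999
P₀ = Σ Dₜ/(1+r)ᵗ + TV_7/(1+r)^7 = 122.9355

R$122.94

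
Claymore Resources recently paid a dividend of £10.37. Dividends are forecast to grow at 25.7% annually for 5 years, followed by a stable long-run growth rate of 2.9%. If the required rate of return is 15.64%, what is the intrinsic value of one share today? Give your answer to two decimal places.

£194.16

Two-stage DDM. Project D₁…D_5 at 0.257, terminal growth 0.029, discount at r = 0.1564.
D_1 = 13.0351
D_2 = 16.3851
D_3 = 20.5961
D_4 = 25.8893
D_5 = 32.5428
Terminal value at t=5: TV = D_6/(r−g) = 33.4866/(0.1564−0.029) = 262.8458
P₀ = 13.0351/(1+0.1564)^1 + 16.3851/(1+0.1564)^2 + 20.5961/(1+0.1564)^3 + 25.8893/(1+0.1564)^4 + 32.5428/(1+0.1564)^5 + 262.8458/(1+0.1564)^5 = 194.1620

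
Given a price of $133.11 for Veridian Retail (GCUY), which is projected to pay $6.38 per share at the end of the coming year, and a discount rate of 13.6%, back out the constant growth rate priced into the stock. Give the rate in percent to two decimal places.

From P₀ = D₁/(r − g), the implied growth is g = r − D₁/P₀.
g = 0.136 − 6.38/133.11 = 0.136 − 0.04793 = 0.08807

8.81%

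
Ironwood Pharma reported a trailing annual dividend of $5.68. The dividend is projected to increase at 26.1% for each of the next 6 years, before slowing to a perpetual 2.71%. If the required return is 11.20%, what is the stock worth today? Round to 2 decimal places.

$200.27

Two-stage DDM. Project D₁…D_6 at 0.261, terminal growth 0.0271, discount at r = 0.112.
D_1 = 7.1625
D_2 = 9.0319
D_3 = 11.3892
D_4 = 14.3618
D_5 = 18.1102
D_6 = 22.8370
Terminal value at t=6: TV = D_7/(r−g) = 23.4559/(0.112−0.0271) = 276.2765
P₀ = 7.1625/(1+0.112)^1 + 9.0319/(1+0.112)^2 + 11.3892/(1+0.112)^3 + 14.3618/(1+0.112)^4 + 18.1102/(1+0.112)^5 + 22.8370/(1+0.112)^6 + 276.2765/(1+0.112)^6 = 200.2722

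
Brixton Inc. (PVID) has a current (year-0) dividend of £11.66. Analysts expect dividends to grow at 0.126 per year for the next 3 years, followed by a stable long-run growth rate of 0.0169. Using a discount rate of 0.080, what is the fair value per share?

£251.00

Two-stage DDM. Project D₁…D_3 at 0.126, terminal growth 0.0169, discount at r = 0.08.
D_1 = 13.1292
D_2 = 14.7834
D_3 = 16.6461
Terminal value at t=3: TV = D_4/(r−g) = 16.9275/(0.08−0.0169) = 268.2641
P₀ = 13.1292/(1+0.08)^1 + 14.7834/(1+0.08)^2 + 16.6461/(1+0.08)^3 + 268.2641/(1+0.08)^3 = 251.0020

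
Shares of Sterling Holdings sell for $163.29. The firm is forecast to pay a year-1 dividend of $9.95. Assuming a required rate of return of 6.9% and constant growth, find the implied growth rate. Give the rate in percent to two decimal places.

From P₀ = D₁/(r − g), the implied growth is g = r − D₁/P₀.
g = 0.069 − 9.95/163.29 = 0.069 − 0.06093 = 0.00807

0.81%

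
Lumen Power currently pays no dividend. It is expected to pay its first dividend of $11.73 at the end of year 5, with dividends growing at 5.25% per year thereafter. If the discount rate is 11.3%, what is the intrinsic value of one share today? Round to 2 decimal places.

$126.35

Deferred-dividend DDM. At t=4 the remaining stream is a growing perpetuity with first payment D_5 = 11.73.
V_4 = D_5/(r−g) = 11.73/(0.113−0.0525) = 193.8843
P₀ = V_4/(1+r)^4 = 193.8843/(1+0.113)^4 = 126.3461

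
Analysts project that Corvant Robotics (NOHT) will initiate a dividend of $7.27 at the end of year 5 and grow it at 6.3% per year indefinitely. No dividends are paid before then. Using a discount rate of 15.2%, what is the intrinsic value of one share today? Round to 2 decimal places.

$46.38

Deferred-dividend DDM. At t=4 the remaining stream is a growing perpetuity with first payment D_5 = 7.27.
V_4 = D_5/(r−g) = 7.27/(0.152−0.063) = 81.6854
P₀ = V_4/(1+r)^4 = 81.6854/(1+0.152)^4 = 46.3804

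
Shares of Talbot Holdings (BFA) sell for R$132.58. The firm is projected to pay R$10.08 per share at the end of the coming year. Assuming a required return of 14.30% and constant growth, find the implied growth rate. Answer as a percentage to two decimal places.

From P₀ = D₁/(r − g), the implied growth is g = r − D₁/P₀.
g = 0.143 − 10.08/132.58 = 0.143 − 0.07603 = 0.06697

6.70%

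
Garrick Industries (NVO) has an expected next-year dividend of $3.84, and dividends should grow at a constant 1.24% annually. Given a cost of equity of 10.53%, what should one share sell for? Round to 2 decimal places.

Gordon growth model: P₀ = D₁/(r − g), with D₁ = 3.84 given directly.
P₀ = 3.8400 / (0.1053 − 0.0124) = 3.8400 / 0.0929 = 41.3348

$41.33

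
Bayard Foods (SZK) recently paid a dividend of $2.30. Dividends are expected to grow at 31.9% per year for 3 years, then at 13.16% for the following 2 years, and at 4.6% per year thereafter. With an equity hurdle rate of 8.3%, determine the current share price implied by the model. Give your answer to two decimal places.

$147.49

Three-stage DDM. Project D₁…D_5; terminal Gordon value at t=5 with g = 0.046; discount at r = 0.083.
D_1 = 3.0337
D_2 = 4.0015
D_3 = 5.2779
D_4 = 5.9725
D_5 = 6.7585
TV_5 = 7.0694/(0.083−0.046) = 191.0636
P₀ = Σ Dₜ/(1+r)ᵗ + TV_5/(1+r)^5 = 147.4894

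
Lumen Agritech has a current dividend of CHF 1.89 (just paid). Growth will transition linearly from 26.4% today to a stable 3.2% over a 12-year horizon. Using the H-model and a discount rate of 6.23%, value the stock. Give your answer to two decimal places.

CHF 151.20

H-model: P₀ = D₀[(1+g_L) + H(g_S−g_L)]/(r−g_L), with H = 12/2 = 6.
P₀ = 1.89 × [(1+0.032) + 6×(0.264−0.032)] / (0.0623−0.032)
   = 1.89 × 2.4240 / 0.0303 = 151.2000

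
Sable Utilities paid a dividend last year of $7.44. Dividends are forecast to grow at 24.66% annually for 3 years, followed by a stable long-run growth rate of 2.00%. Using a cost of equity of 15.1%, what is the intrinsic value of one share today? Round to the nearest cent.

Two-stage DDM. Project D₁…D_3 at 0.2466, terminal growth 0.02, discount at r = 0.151.
D_1 = 9.2747
D_2 = 11.5618
D_3 = 14.4130
Terminal value at t=3: TV = D_4/(r−g) = 14.7013/(0.151−0.02) = 112.2233
P₀ = 9.2747/(1+0.151)^1 + 11.5618/(1+0.151)^2 + 14.4130/(1+0.151)^3 + 112.2233/(1+0.151)^3 = 99.8338

$99.83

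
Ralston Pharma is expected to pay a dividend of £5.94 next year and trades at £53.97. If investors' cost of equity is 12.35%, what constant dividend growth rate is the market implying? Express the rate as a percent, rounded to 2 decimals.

1.34%

From P₀ = D₁/(r − g), the implied growth is g = r − D₁/P₀.
g = 0.1235 − 5.94/53.97 = 0.1235 − 0.11006 = 0.01344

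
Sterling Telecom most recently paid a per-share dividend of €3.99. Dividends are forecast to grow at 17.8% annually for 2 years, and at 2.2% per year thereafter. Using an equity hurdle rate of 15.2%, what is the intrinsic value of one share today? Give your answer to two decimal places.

€41.05

Two-stage DDM. Project D₁…D_2 at 0.178, terminal growth 0.022, discount at r = 0.152.
D_1 = 4.7002
D_2 = 5.5369
Terminal value at t=2: TV = D_3/(r−g) = 5.6587/(0.152−0.022) = 43.5282
P₀ = 4.7002/(1+0.152)^1 + 5.5369/(1+0.152)^2 + 43.5282/(1+0.152)^2 = 41.0516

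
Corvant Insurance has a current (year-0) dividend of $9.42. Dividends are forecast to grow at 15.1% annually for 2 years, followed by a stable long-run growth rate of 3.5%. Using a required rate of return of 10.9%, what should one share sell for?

Two-stage DDM. Project D₁…D_2 at 0.151, terminal growth 0.035, discount at r = 0.109.
D_1 = 10.8424
D_2 = 12.4796
Terminal value at t=2: TV = D_3/(r−g) = 12.9164/(0.109−0.035) = 174.5461
P₀ = 10.8424/(1+0.109)^1 + 12.4796/(1+0.109)^2 + 174.5461/(1+0.109)^2 = 161.8449

$161.84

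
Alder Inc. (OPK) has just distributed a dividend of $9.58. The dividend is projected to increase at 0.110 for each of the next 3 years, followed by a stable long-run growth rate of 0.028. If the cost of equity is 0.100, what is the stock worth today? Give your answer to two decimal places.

$169.81

Two-stage DDM. Project D₁…D_3 at 0.11, terminal growth 0.028, discount at r = 0.1.
D_1 = 10.6338
D_2 = 11.8035
D_3 = 13.1019
Terminal value at t=3: TV = D_4/(r−g) = 13.4688/(0.1−0.028) = 187.0661
P₀ = 10.6338/(1+0.1)^1 + 11.8035/(1+0.1)^2 + 13.1019/(1+0.1)^3 + 187.0661/(1+0.1)^3 = 169.8112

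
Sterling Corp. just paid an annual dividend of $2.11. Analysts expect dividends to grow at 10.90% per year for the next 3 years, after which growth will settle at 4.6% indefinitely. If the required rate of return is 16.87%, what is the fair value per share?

$21.07

Two-stage DDM. Project D₁…D_3 at 0.109, terminal growth 0.046, discount at r = 0.1687.
D_1 = 2.3400
D_2 = 2.5950
D_3 = 2.8779
Terminal value at t=3: TV = D_4/(r−g) = 3.0103/(0.1687−0.046) = 24.5338
P₀ = 2.3400/(1+0.1687)^1 + 2.5950/(1+0.1687)^2 + 2.8779/(1+0.1687)^3 + 24.5338/(1+0.1687)^3 = 21.0744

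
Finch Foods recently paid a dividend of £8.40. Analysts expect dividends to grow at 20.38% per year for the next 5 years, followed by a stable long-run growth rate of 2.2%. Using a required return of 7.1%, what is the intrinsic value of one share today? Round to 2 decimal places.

Two-stage DDM. Project D₁…D_5 at 0.2038, terminal growth 0.022, discount at r = 0.071.
D_1 = 10.1119
D_2 = 12.1727
D_3 = 14.6535
D_4 = 17.6399
D_5 = 21.2349
Terminal value at t=5: TV = D_6/(r−g) = 21.7021/(0.071−0.022) = 442.9001
P₀ = 10.1119/(1+0.071)^1 + 12.1727/(1+0.071)^2 + 14.6535/(1+0.071)^3 + 17.6399/(1+0.071)^4 + 21.2349/(1+0.071)^5 + 442.9001/(1+0.071)^5 = 374.7691

£374.77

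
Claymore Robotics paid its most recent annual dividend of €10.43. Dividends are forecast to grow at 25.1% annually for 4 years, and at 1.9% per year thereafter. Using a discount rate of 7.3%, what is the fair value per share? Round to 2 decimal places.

€425.80

Two-stage DDM. Project D₁…D_4 at 0.251, terminal growth 0.019, discount at r = 0.073.
D_1 = 13.0479
D_2 = 16.3230
D_3 = 20.4200
D_4 = 25.5454
Terminal value at t=4: TV = D_5/(r−g) = 26.0308/(0.073−0.019) = 482.0521
P₀ = 13.0479/(1+0.073)^1 + 16.3230/(1+0.073)^2 + 20.4200/(1+0.073)^3 + 25.5454/(1+0.073)^4 + 482.0521/(1+0.073)^4 = 425.7982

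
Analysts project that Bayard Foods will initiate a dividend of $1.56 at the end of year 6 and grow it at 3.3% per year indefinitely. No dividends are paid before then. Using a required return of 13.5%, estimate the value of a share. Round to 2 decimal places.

$8.12

Deferred-dividend DDM. At t=5 the remaining stream is a growing perpetuity with first payment D_6 = 1.56.
V_5 = D_6/(r−g) = 1.56/(0.135−0.033) = 15.2941
P₀ = V_5/(1+r)^5 = 15.2941/(1+0.135)^5 = 8.1198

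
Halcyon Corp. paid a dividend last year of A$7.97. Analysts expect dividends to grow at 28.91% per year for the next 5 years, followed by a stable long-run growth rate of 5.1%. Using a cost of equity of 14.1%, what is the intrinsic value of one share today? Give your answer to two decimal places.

Two-stage DDM. Project D₁…D_5 at 0.2891, terminal growth 0.051, discount at r = 0.141.
D_1 = 10.2741
D_2 = 13.2444
D_3 = 17.0733
D_4 = 22.0092
D_5 = 28.3721
Terminal value at t=5: TV = D_6/(r−g) = 29.8191/(0.141−0.051) = 331.3230
P₀ = 10.2741/(1+0.141)^1 + 13.2444/(1+0.141)^2 + 17.0733/(1+0.141)^3 + 22.0092/(1+0.141)^4 + 28.3721/(1+0.141)^5 + 331.3230/(1+0.141)^5 = 229.6542

A$229.65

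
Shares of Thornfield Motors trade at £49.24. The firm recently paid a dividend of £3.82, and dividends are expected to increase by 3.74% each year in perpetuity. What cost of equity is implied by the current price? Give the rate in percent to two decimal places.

11.79%

Rearranging the constant-growth DDM: r = D₁/P₀ + g.
D₁ = 3.82 × (1 + 0.0374) = 3.9629.
r = 3.9629 / 49.24 + 0.0374 = 0.08048 + 0.0374 = 0.11788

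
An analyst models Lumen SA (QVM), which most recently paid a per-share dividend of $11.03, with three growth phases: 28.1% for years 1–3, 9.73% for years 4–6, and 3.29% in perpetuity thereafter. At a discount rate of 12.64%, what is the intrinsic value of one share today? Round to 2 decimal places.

$254.92

Three-stage DDM. Project D₁…D_6; terminal Gordon value at t=6 with g = 0.0329; discount at r = 0.1264.
D_1 = 14.1294
D_2 = 18.0998
D_3 = 23.1858
D_4 = 25.4418
D_5 = 27.9173
D_6 = 30.6337
TV_6 = 31.6415/(0.1264−0.0329) = 338.4120
P₀ = Σ Dₜ/(1+r)ᵗ + TV_6/(1+r)^6 = 254.9193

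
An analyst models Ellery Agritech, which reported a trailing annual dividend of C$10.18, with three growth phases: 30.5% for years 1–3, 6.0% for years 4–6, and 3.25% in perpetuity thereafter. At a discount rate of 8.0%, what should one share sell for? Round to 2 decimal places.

C$466.14

Three-stage DDM. Project D₁…D_6; terminal Gordon value at t=6 with g = 0.0325; discount at r = 0.08.
D_1 = 13.2849
D_2 = 17.3368
D_3 = 22.6245
D_4 = 23.9820
D_5 = 25.4209
D_6 = 26.9462
TV_6 = 27.8219/(0.08−0.0325) = 585.7245
P₀ = Σ Dₜ/(1+r)ᵗ + TV_6/(1+r)^6 = 466.1393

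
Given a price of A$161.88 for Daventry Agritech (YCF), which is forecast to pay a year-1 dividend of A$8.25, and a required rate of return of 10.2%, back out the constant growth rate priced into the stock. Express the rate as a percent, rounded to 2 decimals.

5.10%

From P₀ = D₁/(r − g), the implied growth is g = r − D₁/P₀.
g = 0.102 − 8.25/161.88 = 0.102 − 0.05096 = 0.05104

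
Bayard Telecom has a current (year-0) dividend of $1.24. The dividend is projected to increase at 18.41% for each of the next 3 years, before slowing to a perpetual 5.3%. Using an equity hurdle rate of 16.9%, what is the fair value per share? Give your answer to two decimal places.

Two-stage DDM. Project D₁…D_3 at 0.1841, terminal growth 0.053, discount at r = 0.169.
D_1 = 1.4683
D_2 = 1.7386
D_3 = 2.0587
Terminal value at t=3: TV = D_4/(r−g) = 2.1678/(0.169−0.053) = 18.6878
P₀ = 1.4683/(1+0.169)^1 + 1.7386/(1+0.169)^2 + 2.0587/(1+0.169)^3 + 18.6878/(1+0.169)^3 = 15.5150

$15.51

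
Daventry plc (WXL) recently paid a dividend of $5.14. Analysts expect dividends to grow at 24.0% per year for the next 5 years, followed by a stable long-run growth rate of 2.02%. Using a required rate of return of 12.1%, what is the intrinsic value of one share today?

$121.29

Two-stage DDM. Project D₁…D_5 at 0.24, terminal growth 0.0202, discount at r = 0.121.
D_1 = 6.3736
D_2 = 7.9033
D_3 = 9.8000
D_4 = 12.1521
D_5 = 15.0686
Terminal value at t=5: TV = D_6/(r−g) = 15.3729/(0.121−0.0202) = 152.5093
P₀ = 6.3736/(1+0.121)^1 + 7.9033/(1+0.121)^2 + 9.8000/(1+0.121)^3 + 12.1521/(1+0.121)^4 + 15.0686/(1+0.121)^5 + 152.5093/(1+0.121)^5 = 121.2918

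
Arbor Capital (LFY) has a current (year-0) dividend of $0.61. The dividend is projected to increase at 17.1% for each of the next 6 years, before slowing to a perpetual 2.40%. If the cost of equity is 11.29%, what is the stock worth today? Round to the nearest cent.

$13.93

Two-stage DDM. Project D₁…D_6 at 0.171, terminal growth 0.024, discount at r = 0.1129.
D_1 = 0.7143
D_2 = 0.8365
D_3 = 0.9795
D_4 = 1.1470
D_5 = 1.3431
D_6 = 1.5728
Terminal value at t=6: TV = D_7/(r−g) = 1.6105/(0.1129−0.024) = 18.1163
P₀ = 0.7143/(1+0.1129)^1 + 0.8365/(1+0.1129)^2 + 0.9795/(1+0.1129)^3 + 1.1470/(1+0.1129)^4 + 1.3431/(1+0.1129)^5 + 1.5728/(1+0.1129)^6 + 18.1163/(1+0.1129)^6 = 13.9253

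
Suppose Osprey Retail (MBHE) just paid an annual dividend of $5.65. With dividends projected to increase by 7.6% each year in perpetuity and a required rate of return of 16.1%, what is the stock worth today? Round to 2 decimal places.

$71.52

Gordon growth model: P₀ = D₁/(r − g). D₁ = 5.65 × (1 + 0.076) = 6.0794.
P₀ = 6.0794 / (0.161 − 0.076) = 6.0794 / 0.085 = 71.5224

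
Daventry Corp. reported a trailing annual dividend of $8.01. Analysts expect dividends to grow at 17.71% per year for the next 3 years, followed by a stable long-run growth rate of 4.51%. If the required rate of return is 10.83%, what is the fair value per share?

$185.83

Two-stage DDM. Project D₁…D_3 at 0.1771, terminal growth 0.0451, discount at r = 0.1083.
D_1 = 9.4286
D_2 = 11.0984
D_3 = 13.0639
Terminal value at t=3: TV = D_4/(r−g) = 13.6531/(0.1083−0.0451) = 216.0297
P₀ = 9.4286/(1+0.1083)^1 + 11.0984/(1+0.1083)^2 + 13.0639/(1+0.1083)^3 + 216.0297/(1+0.1083)^3 = 185.8258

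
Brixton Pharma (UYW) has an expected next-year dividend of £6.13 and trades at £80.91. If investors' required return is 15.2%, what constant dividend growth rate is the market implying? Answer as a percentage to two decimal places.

From P₀ = D₁/(r − g), the implied growth is g = r − D₁/P₀.
g = 0.152 − 6.13/80.91 = 0.152 − 0.07576 = 0.07624

7.62%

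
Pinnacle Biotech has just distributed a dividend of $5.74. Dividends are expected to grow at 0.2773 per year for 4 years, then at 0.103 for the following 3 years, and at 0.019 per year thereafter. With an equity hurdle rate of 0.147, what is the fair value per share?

Three-stage DDM. Project D₁…D_7; terminal Gordon value at t=7 with g = 0.019; discount at r = 0.147.
D_1 = 7.3317
D_2 = 9.3648
D_3 = 11.9616
D_4 = 15.2786
D_5 = 16.8523
D_6 = 18.5881
D_7 = 20.5027
TV_7 = 20.8922/(0.147−0.019) = 163.2203
P₀ = Σ Dₜ/(1+r)ᵗ + TV_7/(1+r)^7 = 117.2591

$117.26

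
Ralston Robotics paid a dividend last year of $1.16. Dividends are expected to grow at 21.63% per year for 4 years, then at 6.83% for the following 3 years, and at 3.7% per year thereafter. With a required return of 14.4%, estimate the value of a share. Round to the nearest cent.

$21.00

Three-stage DDM. Project D₁…D_7; terminal Gordon value at t=7 with g = 0.037; discount at r = 0.144.
D_1 = 1.4109
D_2 = 1.7161
D_3 = 2.0873
D_4 = 2.5388
D_5 = 2.7122
D_6 = 2.8974
D_7 = 3.0953
TV_7 = 3.2098/(0.144−0.037) = 29.9982
P₀ = Σ Dₜ/(1+r)ᵗ + TV_7/(1+r)^7 = 21.0027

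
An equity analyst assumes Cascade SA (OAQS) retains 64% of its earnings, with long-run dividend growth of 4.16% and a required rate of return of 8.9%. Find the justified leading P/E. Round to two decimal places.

7.59

Payout ratio b = 1 − 0.64 = 0.36.
Justified leading P/E = b/(r−g) = 0.36/(0.089−0.0416) = 7.5949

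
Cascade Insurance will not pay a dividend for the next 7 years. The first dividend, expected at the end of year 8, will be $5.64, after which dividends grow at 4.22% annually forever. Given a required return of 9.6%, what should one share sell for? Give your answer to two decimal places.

$55.19

Deferred-dividend DDM. At t=7 the remaining stream is a growing perpetuity with first payment D_8 = 5.64.
V_7 = D_8/(r−g) = 5.64/(0.096−0.0422) = 104.8327
P₀ = V_7/(1+r)^7 = 104.8327/(1+0.096)^7 = 55.1852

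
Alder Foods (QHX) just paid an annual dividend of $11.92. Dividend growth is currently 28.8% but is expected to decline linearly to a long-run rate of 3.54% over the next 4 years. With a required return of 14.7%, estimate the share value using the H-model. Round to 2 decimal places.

H-model: P₀ = D₀[(1+g_L) + H(g_S−g_L)]/(r−g_L), with H = 4/2 = 2.
P₀ = 11.92 × [(1+0.0354) + 2×(0.288−0.0354)] / (0.147−0.0354)
   = 11.92 × 1.5406 / 0.1116 = 164.5515

$164.55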